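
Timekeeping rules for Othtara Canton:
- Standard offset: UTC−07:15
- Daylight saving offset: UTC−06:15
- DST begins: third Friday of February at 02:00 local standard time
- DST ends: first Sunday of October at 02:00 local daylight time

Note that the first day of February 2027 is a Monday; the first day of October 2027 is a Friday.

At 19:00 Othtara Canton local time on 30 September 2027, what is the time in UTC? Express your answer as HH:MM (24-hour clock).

1 February 2027 is a Monday, so the first Friday is February 5 and the third is February 19.
1 October 2027 is a Friday, so the first Sunday is October 3.
30 September 2027 falls between 19 February and 3 October, so daylight saving is in effect and Othtara Canton is at UTC−06:15.
19:00 local + 6h15m = 01:15 UTC (rolling into the next day, 1 October 2027).

01:15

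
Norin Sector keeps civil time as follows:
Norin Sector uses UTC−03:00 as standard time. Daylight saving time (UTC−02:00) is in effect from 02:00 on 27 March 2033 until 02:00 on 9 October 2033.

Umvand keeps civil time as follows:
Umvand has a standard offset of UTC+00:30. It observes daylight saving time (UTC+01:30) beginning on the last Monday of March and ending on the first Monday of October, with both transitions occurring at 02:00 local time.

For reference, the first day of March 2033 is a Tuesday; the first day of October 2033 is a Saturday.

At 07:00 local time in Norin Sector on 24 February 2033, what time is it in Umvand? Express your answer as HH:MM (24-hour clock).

10:30

Daylight saving runs 27 March – 9 October; 24 February 2033 is outside that window, so Norin Sector is on standard time at UTC−03:00.
07:00 Norin Sector + 3h = 10:00 UTC.
1 March 2033 is a Tuesday, so Mondays fall on 7, 14, 21, 28; the last is March 28.
1 October 2033 is a Saturday, so the first Monday is October 3.
At the standard offset (UTC+00:30), 10:00 UTC + 0h30m = 10:30 Umvand standard time.
The standard-time date in Umvand, 24 February 2033, is outside the daylight-saving period (28 March – 3 October), so Umvand is on standard time, UTC+00:30.
10:00 UTC + 0h30m = 10:30 Umvand.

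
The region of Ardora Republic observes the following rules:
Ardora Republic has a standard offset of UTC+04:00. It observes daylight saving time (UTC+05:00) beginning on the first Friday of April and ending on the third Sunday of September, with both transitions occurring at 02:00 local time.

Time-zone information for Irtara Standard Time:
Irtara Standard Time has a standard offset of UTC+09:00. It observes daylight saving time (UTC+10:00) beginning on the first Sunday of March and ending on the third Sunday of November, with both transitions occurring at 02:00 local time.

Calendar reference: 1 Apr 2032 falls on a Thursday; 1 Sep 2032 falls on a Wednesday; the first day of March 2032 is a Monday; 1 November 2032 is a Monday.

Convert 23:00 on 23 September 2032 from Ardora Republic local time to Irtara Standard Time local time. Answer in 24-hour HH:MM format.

1 April 2032 is a Thursday, so the first Friday is April 2.
1 September 2032 is a Wednesday, so the first Sunday is September 5 and the third is September 19.
23 September 2032 does not fall between 2 April and 19 September, so daylight saving is not in effect and Ardora Republic is at UTC+04:00.
23:00 Ardora Republic − 4h = 19:00 UTC.
1 March 2032 is a Monday, so the first Sunday is March 7.
1 November 2032 is a Monday, so the first Sunday is November 7 and the third is November 21.
At the standard offset (UTC+09:00), 19:00 UTC + 9h = 04:00 Irtara Standard Time standard time (rolling into the next day, 24 September 2032).
The standard-time date in Irtara Standard Time, 24 September 2032, falls between 7 March and 21 November, so daylight saving is in effect and Irtara Standard Time is at UTC+10:00.
19:00 UTC + 10h = 05:00 Irtara Standard Time (rolling into the next day, 24 September 2032).

05:00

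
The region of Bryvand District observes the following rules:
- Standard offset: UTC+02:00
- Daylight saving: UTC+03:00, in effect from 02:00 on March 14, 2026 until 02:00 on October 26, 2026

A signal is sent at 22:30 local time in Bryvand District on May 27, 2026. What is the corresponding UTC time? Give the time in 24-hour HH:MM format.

Daylight saving runs 14 March – 26 October; May 27, 2026 is inside that window, so Bryvand District is at UTC+03:00.
22:30 local − 3h = 19:30 UTC.

19:30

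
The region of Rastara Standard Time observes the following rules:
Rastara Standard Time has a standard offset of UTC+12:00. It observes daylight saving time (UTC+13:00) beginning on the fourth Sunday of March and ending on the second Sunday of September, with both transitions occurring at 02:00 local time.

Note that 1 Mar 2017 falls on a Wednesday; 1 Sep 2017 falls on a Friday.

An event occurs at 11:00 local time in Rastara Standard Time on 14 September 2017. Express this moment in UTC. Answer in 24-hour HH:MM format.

1 March 2017 is a Wednesday, so the first Sunday is March 5 and the fourth is March 26.
1 September 2017 is a Friday, so the first Sunday is September 3 and the second is September 10.
Daylight saving runs 26 March – 10 September; 14 September 2017 is outside that window, so Rastara Standard Time is on standard time at UTC+12:00.
11:00 local − 12h = 23:00 UTC (rolling into the previous day, 13 September 2017).

23:00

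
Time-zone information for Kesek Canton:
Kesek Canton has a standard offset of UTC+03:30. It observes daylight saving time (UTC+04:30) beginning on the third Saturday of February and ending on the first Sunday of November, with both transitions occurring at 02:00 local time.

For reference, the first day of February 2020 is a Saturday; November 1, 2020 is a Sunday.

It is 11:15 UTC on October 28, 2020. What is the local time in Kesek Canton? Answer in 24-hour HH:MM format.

15:45

1 February 2020 is a Saturday, so the first Saturday is February 1 and the third is February 15.
1 November 2020 is a Sunday, so the first Sunday is November 1.
At the standard offset (UTC+03:30), 11:15 UTC + 3h30m = 14:45 Kesek Canton standard time.
The standard-time date in Kesek Canton, October 28, 2020, falls between 15 February and 1 November, so daylight saving is in effect and Kesek Canton is at UTC+04:30.
11:15 UTC + 4h30m = 15:45 local.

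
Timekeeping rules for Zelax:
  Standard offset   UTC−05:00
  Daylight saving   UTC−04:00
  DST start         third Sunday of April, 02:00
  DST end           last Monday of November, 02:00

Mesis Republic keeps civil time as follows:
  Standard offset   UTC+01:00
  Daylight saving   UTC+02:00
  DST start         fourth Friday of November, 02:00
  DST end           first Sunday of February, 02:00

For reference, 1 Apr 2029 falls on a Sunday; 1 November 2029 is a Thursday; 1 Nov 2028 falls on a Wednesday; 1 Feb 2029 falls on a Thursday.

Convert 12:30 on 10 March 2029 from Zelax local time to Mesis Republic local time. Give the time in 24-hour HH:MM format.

1 April 2029 is a Sunday, so the first Sunday is April 1 and the third is April 15.
1 November 2029 is a Thursday, so Mondays fall on 5, 12, 19, 26; the last is November 26.
Daylight saving runs 15 April – 26 November; 10 March 2029 is outside that window, so Zelax is on standard time at UTC−05:00.
12:30 Zelax + 5h = 17:30 UTC.
1 November 2028 is a Wednesday, so the first Friday is November 3 and the fourth is November 24.
1 February 2029 is a Thursday, so the first Sunday is February 4.
At the standard offset (UTC+01:00), 17:30 UTC + 1h = 18:30 Mesis Republic standard time.
The standard-time date in Mesis Republic, 10 March 2029, does not fall between 24 November 2028 and 4 February 2029, so daylight saving is not in effect and Mesis Republic is at UTC+01:00.
17:30 UTC + 1h = 18:30 Mesis Republic.

18:30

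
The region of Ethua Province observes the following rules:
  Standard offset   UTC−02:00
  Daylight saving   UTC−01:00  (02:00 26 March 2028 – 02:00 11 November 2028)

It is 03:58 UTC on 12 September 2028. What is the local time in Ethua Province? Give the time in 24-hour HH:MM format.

At the standard offset (UTC−02:00), 03:58 UTC − 2h = 01:58 Ethua Province standard time.
The standard-time date in Ethua Province, 12 September 2028, falls between 26 March and 11 November, so daylight saving is in effect and Ethua Province is at UTC−01:00.
03:58 UTC − 1h = 02:58 local.

02:58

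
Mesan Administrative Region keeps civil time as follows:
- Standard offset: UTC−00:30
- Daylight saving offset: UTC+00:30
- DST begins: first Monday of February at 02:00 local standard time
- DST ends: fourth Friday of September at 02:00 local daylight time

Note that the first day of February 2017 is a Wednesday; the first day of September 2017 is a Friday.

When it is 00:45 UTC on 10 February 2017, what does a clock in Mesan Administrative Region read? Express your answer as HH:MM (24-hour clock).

01:15

1 February 2017 is a Wednesday, so the first Monday is February 6.
1 September 2017 is a Friday, so the first Friday is September 1 and the fourth is September 22.
At the standard offset (UTC−00:30), 00:45 UTC − 0h30m = 00:15 Mesan Administrative Region standard time.
Daylight saving runs 6 February – 22 September; the standard-time date in Mesan Administrative Region, 10 February 2017, is inside that window, so Mesan Administrative Region is at UTC+00:30.
00:45 UTC + 0h30m = 01:15 local.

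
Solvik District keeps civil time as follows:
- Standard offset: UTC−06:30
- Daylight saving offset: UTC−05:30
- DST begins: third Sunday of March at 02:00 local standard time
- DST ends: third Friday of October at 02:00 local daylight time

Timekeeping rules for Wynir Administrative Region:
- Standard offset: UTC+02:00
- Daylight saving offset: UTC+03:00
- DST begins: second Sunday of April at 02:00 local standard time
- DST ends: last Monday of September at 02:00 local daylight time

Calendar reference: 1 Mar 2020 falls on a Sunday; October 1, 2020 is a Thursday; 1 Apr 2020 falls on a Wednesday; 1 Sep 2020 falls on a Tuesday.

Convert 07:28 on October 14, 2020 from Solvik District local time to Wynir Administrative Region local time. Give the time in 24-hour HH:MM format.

1 March 2020 is a Sunday, so the first Sunday is March 1 and the third is March 15.
1 October 2020 is a Thursday, so the first Friday is October 2 and the third is October 16.
October 14, 2020 falls between 15 March and 16 October, so daylight saving is in effect and Solvik District is at UTC−05:30.
07:28 Solvik District + 5h30m = 12:58 UTC.
1 April 2020 is a Wednesday, so the first Sunday is April 5 and the second is April 12.
1 September 2020 is a Tuesday, so Mondays fall on 7, 14, 21, 28; the last is September 28.
At the standard offset (UTC+02:00), 12:58 UTC + 2h = 14:58 Wynir Administrative Region standard time.
The standard-time date in Wynir Administrative Region, October 14, 2020, is outside the daylight-saving period (12 April – 28 September), so Wynir Administrative Region is on standard time, UTC+02:00.
12:58 UTC + 2h = 14:58 Wynir Administrative Region.

14:58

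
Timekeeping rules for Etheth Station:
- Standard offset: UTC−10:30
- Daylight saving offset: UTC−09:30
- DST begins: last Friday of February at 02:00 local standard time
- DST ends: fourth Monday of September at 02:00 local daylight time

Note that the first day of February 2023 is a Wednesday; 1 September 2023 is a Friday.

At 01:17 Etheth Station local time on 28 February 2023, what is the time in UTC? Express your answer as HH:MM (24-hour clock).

1 February 2023 is a Wednesday, so Fridays fall on 3, 10, 17, 24; the last is February 24.
1 September 2023 is a Friday, so the first Monday is September 4 and the fourth is September 25.
28 February 2023 falls between 24 February and 25 September, so daylight saving is in effect and Etheth Station is at UTC−09:30.
01:17 local + 9h30m = 10:47 UTC.

10:47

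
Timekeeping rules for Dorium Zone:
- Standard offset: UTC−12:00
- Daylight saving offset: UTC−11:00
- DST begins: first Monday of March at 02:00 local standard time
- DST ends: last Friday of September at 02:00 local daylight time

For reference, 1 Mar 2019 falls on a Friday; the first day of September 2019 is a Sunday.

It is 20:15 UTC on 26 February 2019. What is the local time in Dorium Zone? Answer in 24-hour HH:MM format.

08:15

1 March 2019 is a Friday, so the first Monday is March 4.
1 September 2019 is a Sunday, so Fridays fall on 6, 13, 20, 27; the last is September 27.
At the standard offset (UTC−12:00), 20:15 UTC − 12h = 08:15 Dorium Zone standard time.
The standard-time date in Dorium Zone, 26 February 2019, does not fall between 4 March and 27 September, so daylight saving is not in effect and Dorium Zone is at UTC−12:00.
20:15 UTC − 12h = 08:15 local.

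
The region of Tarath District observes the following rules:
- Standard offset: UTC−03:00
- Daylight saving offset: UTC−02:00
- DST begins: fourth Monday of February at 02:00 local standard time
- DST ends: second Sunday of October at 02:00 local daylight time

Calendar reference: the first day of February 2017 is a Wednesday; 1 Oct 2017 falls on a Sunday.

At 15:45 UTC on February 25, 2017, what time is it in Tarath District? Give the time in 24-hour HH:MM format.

12:45

1 February 2017 is a Wednesday, so the first Monday is February 6 and the fourth is February 27.
1 October 2017 is a Sunday, so the first Sunday is October 1 and the second is October 8.
At the standard offset (UTC−03:00), 15:45 UTC − 3h = 12:45 Tarath District standard time.
The standard-time date in Tarath District, February 25, 2017, is outside the daylight-saving period (27 February – 8 October), so Tarath District is on standard time, UTC−03:00.
15:45 UTC − 3h = 12:45 local.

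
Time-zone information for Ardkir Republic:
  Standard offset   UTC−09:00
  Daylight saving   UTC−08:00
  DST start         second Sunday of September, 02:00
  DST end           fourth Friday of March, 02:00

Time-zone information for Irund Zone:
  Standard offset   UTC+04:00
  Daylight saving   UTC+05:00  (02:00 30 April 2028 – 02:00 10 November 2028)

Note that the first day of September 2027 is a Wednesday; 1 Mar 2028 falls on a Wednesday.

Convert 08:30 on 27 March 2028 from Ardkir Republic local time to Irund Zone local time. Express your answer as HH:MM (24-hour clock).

1 September 2027 is a Wednesday, so the first Sunday is September 5 and the second is September 12.
1 March 2028 is a Wednesday, so the first Friday is March 3 and the fourth is March 24.
Daylight saving runs 12 September 2027 – 24 March 2028; 27 March 2028 is outside that window, so Ardkir Republic is on standard time at UTC−09:00.
08:30 Ardkir Republic + 9h = 17:30 UTC.
At the standard offset (UTC+04:00), 17:30 UTC + 4h = 21:30 Irund Zone standard time.
The standard-time date in Irund Zone, 27 March 2028, is outside the daylight-saving period (30 April – 10 November), so Irund Zone is on standard time, UTC+04:00.
17:30 UTC + 4h = 21:30 Irund Zone.

21:30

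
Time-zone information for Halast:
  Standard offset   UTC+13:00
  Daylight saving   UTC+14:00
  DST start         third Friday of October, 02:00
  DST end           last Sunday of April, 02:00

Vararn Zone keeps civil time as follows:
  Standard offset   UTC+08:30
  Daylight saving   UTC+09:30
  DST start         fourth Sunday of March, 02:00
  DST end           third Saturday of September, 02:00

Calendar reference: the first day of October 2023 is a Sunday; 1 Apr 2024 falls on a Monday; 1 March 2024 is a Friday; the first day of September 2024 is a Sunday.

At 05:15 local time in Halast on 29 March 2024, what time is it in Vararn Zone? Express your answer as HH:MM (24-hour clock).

00:45

1 October 2023 is a Sunday, so the first Friday is October 6 and the third is October 20.
1 April 2024 is a Monday, so Sundays fall on 7, 14, 21, 28; the last is April 28.
29 March 2024 lies within the daylight-saving period (20 October 2023 – 28 April 2024), so Halast is on daylight time, UTC+14:00.
05:15 Halast − 14h = 15:15 UTC (rolling into the previous day, 28 March 2024).
1 March 2024 is a Friday, so the first Sunday is March 3 and the fourth is March 24.
1 September 2024 is a Sunday, so the first Saturday is September 7 and the third is September 21.
At the standard offset (UTC+08:30), 15:15 UTC + 8h30m = 23:45 Vararn Zone standard time.
Daylight saving runs 24 March – 21 September; the standard-time date in Vararn Zone, 28 March 2024, is inside that window, so Vararn Zone is at UTC+09:30.
15:15 UTC + 9h30m = 00:45 Vararn Zone (rolling into the next day, 29 March 2024).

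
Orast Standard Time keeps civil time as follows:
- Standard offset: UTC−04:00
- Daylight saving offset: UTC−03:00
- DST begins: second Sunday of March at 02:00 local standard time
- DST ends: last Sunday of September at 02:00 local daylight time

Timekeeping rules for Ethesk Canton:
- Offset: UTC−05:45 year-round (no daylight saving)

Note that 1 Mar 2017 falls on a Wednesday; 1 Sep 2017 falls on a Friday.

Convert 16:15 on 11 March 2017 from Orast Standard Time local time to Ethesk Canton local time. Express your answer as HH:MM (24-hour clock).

1 March 2017 is a Wednesday, so the first Sunday is March 5 and the second is March 12.
1 September 2017 is a Friday, so Sundays fall on 3, 10, 17, 24; the last is September 24.
11 March 2017 is outside the daylight-saving period (12 March – 24 September), so Orast Standard Time is on standard time, UTC−04:00.
16:15 Orast Standard Time + 4h = 20:15 UTC.
Ethesk Canton stays on UTC−05:45 all year.
20:15 UTC − 5h45m = 14:30 Ethesk Canton.

14:30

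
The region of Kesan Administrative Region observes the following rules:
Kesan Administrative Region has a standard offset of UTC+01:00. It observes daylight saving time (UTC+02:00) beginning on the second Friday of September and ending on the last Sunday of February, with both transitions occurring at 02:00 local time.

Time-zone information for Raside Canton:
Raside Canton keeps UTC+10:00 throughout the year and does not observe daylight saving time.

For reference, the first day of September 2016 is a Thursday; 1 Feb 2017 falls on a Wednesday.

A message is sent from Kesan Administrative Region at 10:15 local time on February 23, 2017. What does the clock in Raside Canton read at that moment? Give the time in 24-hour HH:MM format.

18:15

1 September 2016 is a Thursday, so the first Friday is September 2 and the second is September 9.
1 February 2017 is a Wednesday, so Sundays fall on 5, 12, 19, 26; the last is February 26.
Daylight saving runs 9 September 2016 – 26 February 2017; February 23, 2017 is inside that window, so Kesan Administrative Region is at UTC+02:00.
10:15 Kesan Administrative Region − 2h = 08:15 UTC.
Raside Canton stays on UTC+10:00 all year.
08:15 UTC + 10h = 18:15 Raside Canton.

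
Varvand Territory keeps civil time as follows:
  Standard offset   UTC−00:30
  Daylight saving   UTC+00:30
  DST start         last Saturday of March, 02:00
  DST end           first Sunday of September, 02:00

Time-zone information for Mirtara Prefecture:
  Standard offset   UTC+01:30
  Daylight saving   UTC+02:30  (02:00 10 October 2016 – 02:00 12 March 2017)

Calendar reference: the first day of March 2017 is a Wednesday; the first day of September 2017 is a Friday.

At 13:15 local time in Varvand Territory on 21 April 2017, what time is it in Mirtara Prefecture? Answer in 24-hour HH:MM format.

1 March 2017 is a Wednesday, so Saturdays fall on 4, 11, 18, 25; the last is March 25.
1 September 2017 is a Friday, so the first Sunday is September 3.
Daylight saving runs 25 March – 3 September; 21 April 2017 is inside that window, so Varvand Territory is at UTC+00:30.
13:15 Varvand Territory − 0h30m = 12:45 UTC.
At the standard offset (UTC+01:30), 12:45 UTC + 1h30m = 14:15 Mirtara Prefecture standard time.
Daylight saving runs 10 October 2016 – 12 March 2017; the standard-time date in Mirtara Prefecture, 21 April 2017, is outside that window, so Mirtara Prefecture is on standard time at UTC+01:30.
12:45 UTC + 1h30m = 14:15 Mirtara Prefecture.

14:15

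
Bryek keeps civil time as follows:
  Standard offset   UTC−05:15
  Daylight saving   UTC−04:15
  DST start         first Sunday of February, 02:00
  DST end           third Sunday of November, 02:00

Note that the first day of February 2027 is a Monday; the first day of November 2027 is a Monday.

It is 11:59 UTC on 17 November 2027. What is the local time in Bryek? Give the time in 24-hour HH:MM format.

07:44

1 February 2027 is a Monday, so the first Sunday is February 7.
1 November 2027 is a Monday, so the first Sunday is November 7 and the third is November 21.
At the standard offset (UTC−05:15), 11:59 UTC − 5h15m = 06:44 Bryek standard time.
Daylight saving runs 7 February – 21 November; the standard-time date in Bryek, 17 November 2027, is inside that window, so Bryek is at UTC−04:15.
11:59 UTC − 4h15m = 07:44 local.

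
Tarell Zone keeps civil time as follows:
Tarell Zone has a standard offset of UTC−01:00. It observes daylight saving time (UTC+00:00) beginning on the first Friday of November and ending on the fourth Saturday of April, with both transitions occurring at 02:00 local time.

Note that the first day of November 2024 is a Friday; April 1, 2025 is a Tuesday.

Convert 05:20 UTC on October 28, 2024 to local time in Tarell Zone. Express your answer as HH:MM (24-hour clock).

04:20

1 November 2024 is a Friday, so the first Friday is November 1.
1 April 2025 is a Tuesday, so the first Saturday is April 5 and the fourth is April 26.
At the standard offset (UTC−01:00), 05:20 UTC − 1h = 04:20 Tarell Zone standard time.
Daylight saving runs 1 November 2024 – 26 April 2025; the standard-time date in Tarell Zone, October 28, 2024, is outside that window, so Tarell Zone is on standard time at UTC−01:00.
05:20 UTC − 1h = 04:20 local.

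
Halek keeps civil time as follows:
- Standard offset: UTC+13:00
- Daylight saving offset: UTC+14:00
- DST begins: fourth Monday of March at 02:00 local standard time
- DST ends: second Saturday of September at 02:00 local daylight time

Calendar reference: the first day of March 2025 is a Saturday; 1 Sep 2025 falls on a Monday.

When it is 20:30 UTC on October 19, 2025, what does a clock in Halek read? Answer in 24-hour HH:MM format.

1 March 2025 is a Saturday, so the first Monday is March 3 and the fourth is March 24.
1 September 2025 is a Monday, so the first Saturday is September 6 and the second is September 13.
At the standard offset (UTC+13:00), 20:30 UTC + 13h = 09:30 Halek standard time (rolling into the next day, 20 October 2025).
Daylight saving runs 24 March – 13 September; the standard-time date in Halek, October 20, 2025, is outside that window, so Halek is on standard time at UTC+13:00.
20:30 UTC + 13h = 09:30 local (rolling into the next day, 20 October 2025).

09:30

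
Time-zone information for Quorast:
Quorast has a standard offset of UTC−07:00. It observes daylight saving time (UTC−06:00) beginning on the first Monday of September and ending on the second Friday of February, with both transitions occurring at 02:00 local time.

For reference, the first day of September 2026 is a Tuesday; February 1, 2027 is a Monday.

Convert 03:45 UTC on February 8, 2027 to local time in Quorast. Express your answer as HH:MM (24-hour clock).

1 September 2026 is a Tuesday, so the first Monday is September 7.
1 February 2027 is a Monday, so the first Friday is February 5 and the second is February 12.
At the standard offset (UTC−07:00), 03:45 UTC − 7h = 20:45 Quorast standard time (rolling into the previous day, 7 February 2027).
The standard-time date in Quorast, February 7, 2027, lies within the daylight-saving period (7 September 2026 – 12 February 2027), so Quorast is on daylight time, UTC−06:00.
03:45 UTC − 6h = 21:45 local (rolling into the previous day, 7 February 2027).

21:45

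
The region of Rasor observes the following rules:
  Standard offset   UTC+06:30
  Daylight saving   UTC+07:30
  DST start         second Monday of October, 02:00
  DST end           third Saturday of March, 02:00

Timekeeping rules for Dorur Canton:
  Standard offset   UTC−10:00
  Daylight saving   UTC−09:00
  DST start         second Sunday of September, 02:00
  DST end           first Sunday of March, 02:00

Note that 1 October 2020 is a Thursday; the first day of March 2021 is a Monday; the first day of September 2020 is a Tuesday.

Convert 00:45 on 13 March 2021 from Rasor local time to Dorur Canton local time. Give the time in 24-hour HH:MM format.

07:15

1 October 2020 is a Thursday, so the first Monday is October 5 and the second is October 12.
1 March 2021 is a Monday, so the first Saturday is March 6 and the third is March 20.
13 March 2021 falls between 12 October 2020 and 20 March 2021, so daylight saving is in effect and Rasor is at UTC+07:30.
00:45 Rasor − 7h30m = 17:15 UTC (rolling into the previous day, 12 March 2021).
1 September 2020 is a Tuesday, so the first Sunday is September 6 and the second is September 13.
1 March 2021 is a Monday, so the first Sunday is March 7.
At the standard offset (UTC−10:00), 17:15 UTC − 10h = 07:15 Dorur Canton standard time.
The standard-time date in Dorur Canton, 12 March 2021, is outside the daylight-saving period (13 September 2020 – 7 March 2021), so Dorur Canton is on standard time, UTC−10:00.
17:15 UTC − 10h = 07:15 Dorur Canton.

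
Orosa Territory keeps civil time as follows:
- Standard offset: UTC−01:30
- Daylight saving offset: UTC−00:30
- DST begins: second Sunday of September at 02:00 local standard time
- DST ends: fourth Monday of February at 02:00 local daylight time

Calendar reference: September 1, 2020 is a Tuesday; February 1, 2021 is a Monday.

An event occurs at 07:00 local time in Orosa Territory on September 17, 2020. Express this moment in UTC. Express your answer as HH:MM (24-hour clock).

07:30

1 September 2020 is a Tuesday, so the first Sunday is September 6 and the second is September 13.
1 February 2021 is a Monday, so the first Monday is February 1 and the fourth is February 22.
September 17, 2020 lies within the daylight-saving period (13 September 2020 – 22 February 2021), so Orosa Territory is on daylight time, UTC−00:30.
07:00 local + 0h30m = 07:30 UTC.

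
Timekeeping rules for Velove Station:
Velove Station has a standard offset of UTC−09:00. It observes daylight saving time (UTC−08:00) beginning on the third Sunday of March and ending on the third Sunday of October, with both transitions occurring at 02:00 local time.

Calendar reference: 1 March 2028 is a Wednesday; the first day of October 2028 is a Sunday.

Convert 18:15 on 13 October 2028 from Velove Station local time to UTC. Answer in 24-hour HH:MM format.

02:15

1 March 2028 is a Wednesday, so the first Sunday is March 5 and the third is March 19.
1 October 2028 is a Sunday, so the first Sunday is October 1 and the third is October 15.
Daylight saving runs 19 March – 15 October; 13 October 2028 is inside that window, so Velove Station is at UTC−08:00.
18:15 local + 8h = 02:15 UTC (rolling into the next day, 14 October 2028).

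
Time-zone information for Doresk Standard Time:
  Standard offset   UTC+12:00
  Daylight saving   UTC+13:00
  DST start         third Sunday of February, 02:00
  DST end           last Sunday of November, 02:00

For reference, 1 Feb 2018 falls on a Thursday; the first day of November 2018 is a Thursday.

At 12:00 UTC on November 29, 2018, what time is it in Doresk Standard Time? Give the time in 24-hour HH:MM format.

1 February 2018 is a Thursday, so the first Sunday is February 4 and the third is February 18.
1 November 2018 is a Thursday, so Sundays fall on 4, 11, 18, 25; the last is November 25.
At the standard offset (UTC+12:00), 12:00 UTC + 12h = 00:00 Doresk Standard Time standard time (rolling into the next day, 30 November 2018).
The standard-time date in Doresk Standard Time, November 30, 2018, is outside the daylight-saving period (18 February – 25 November), so Doresk Standard Time is on standard time, UTC+12:00.
12:00 UTC + 12h = 00:00 local (rolling into the next day, 30 November 2018).

00:00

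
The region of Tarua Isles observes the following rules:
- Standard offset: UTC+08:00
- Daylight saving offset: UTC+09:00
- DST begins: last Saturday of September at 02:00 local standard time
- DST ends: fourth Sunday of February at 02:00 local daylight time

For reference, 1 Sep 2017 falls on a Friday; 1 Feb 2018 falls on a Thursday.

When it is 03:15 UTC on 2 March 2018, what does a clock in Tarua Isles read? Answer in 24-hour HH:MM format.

11:15

1 September 2017 is a Friday, so Saturdays fall on 2, 9, 16, 23, 30; the last is September 30.
1 February 2018 is a Thursday, so the first Sunday is February 4 and the fourth is February 25.
At the standard offset (UTC+08:00), 03:15 UTC + 8h = 11:15 Tarua Isles standard time.
The standard-time date in Tarua Isles, 2 March 2018, does not fall between 30 September 2017 and 25 February 2018, so daylight saving is not in effect and Tarua Isles is at UTC+08:00.
03:15 UTC + 8h = 11:15 local.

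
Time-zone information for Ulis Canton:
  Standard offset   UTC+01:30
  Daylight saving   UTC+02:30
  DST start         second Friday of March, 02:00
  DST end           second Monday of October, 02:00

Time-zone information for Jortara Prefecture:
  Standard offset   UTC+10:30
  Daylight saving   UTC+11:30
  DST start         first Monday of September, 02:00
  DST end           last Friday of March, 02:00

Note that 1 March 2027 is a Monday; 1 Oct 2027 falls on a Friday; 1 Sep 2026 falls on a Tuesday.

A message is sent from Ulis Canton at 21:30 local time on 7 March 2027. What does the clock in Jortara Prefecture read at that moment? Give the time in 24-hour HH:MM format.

1 March 2027 is a Monday, so the first Friday is March 5 and the second is March 12.
1 October 2027 is a Friday, so the first Monday is October 4 and the second is October 11.
7 March 2027 is outside the daylight-saving period (12 March – 11 October), so Ulis Canton is on standard time, UTC+01:30.
21:30 Ulis Canton − 1h30m = 20:00 UTC.
1 September 2026 is a Tuesday, so the first Monday is September 7.
1 March 2027 is a Monday, so Fridays fall on 5, 12, 19, 26; the last is March 26.
At the standard offset (UTC+10:30), 20:00 UTC + 10h30m = 06:30 Jortara Prefecture standard time (rolling into the next day, 8 March 2027).
Daylight saving runs 7 September 2026 – 26 March 2027; the standard-time date in Jortara Prefecture, 8 March 2027, is inside that window, so Jortara Prefecture is at UTC+11:30.
20:00 UTC + 11h30m = 07:30 Jortara Prefecture (rolling into the next day, 8 March 2027).

07:30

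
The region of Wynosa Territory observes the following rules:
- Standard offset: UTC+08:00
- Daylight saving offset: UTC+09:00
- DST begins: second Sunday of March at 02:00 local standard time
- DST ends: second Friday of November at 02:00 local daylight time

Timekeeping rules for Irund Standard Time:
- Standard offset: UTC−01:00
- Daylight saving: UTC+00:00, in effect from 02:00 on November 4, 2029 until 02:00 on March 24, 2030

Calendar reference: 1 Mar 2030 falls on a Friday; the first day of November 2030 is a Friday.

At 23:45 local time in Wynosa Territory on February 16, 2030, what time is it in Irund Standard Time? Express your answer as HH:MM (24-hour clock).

15:45

1 March 2030 is a Friday, so the first Sunday is March 3 and the second is March 10.
1 November 2030 is a Friday, so the first Friday is November 1 and the second is November 8.
Daylight saving runs 10 March – 8 November; February 16, 2030 is outside that window, so Wynosa Territory is on standard time at UTC+08:00.
23:45 Wynosa Territory − 8h = 15:45 UTC.
At the standard offset (UTC−01:00), 15:45 UTC − 1h = 14:45 Irund Standard Time standard time.
The standard-time date in Irund Standard Time, February 16, 2030, lies within the daylight-saving period (4 November 2029 – 24 March 2030), so Irund Standard Time is on daylight time, UTC+00:00.
15:45 UTC + 0h = 15:45 Irund Standard Time.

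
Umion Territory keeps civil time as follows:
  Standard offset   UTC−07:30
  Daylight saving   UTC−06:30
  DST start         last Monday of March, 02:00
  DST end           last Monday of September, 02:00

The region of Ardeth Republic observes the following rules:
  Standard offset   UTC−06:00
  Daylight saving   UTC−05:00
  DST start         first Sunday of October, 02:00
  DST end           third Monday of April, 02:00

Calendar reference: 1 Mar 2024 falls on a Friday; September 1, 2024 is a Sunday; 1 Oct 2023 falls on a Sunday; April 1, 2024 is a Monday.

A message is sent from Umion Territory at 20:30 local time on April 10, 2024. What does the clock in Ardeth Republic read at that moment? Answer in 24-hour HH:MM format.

1 March 2024 is a Friday, so Mondays fall on 4, 11, 18, 25; the last is March 25.
1 September 2024 is a Sunday, so Mondays fall on 2, 9, 16, 23, 30; the last is September 30.
April 10, 2024 falls between 25 March and 30 September, so daylight saving is in effect and Umion Territory is at UTC−06:30.
20:30 Umion Territory + 6h30m = 03:00 UTC (rolling into the next day, 11 April 2024).
1 October 2023 is a Sunday, so the first Sunday is October 1.
1 April 2024 is a Monday, so the first Monday is April 1 and the third is April 15.
At the standard offset (UTC−06:00), 03:00 UTC − 6h = 21:00 Ardeth Republic standard time (rolling into the previous day, 10 April 2024).
The standard-time date in Ardeth Republic, April 10, 2024, lies within the daylight-saving period (1 October 2023 – 15 April 2024), so Ardeth Republic is on daylight time, UTC−05:00.
03:00 UTC − 5h = 22:00 Ardeth Republic (rolling into the previous day, 10 April 2024).

22:00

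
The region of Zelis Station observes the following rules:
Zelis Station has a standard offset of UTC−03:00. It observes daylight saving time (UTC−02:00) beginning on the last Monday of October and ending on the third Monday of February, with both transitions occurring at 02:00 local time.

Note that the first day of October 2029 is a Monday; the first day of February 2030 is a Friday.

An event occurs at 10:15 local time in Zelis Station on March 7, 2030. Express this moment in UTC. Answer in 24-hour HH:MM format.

13:15

1 October 2029 is a Monday, so Mondays fall on 1, 8, 15, 22, 29; the last is October 29.
1 February 2030 is a Friday, so the first Monday is February 4 and the third is February 18.
March 7, 2030 does not fall between 29 October 2029 and 18 February 2030, so daylight saving is not in effect and Zelis Station is at UTC−03:00.
10:15 local + 3h = 13:15 UTC.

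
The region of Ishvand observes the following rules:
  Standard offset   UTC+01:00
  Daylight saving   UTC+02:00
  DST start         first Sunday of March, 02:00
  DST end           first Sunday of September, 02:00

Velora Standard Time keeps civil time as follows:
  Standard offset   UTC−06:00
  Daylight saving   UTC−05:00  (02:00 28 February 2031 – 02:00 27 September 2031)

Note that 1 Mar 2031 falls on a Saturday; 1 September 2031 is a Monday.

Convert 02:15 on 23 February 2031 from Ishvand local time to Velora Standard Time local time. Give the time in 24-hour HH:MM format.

1 March 2031 is a Saturday, so the first Sunday is March 2.
1 September 2031 is a Monday, so the first Sunday is September 7.
23 February 2031 is outside the daylight-saving period (2 March – 7 September), so Ishvand is on standard time, UTC+01:00.
02:15 Ishvand − 1h = 01:15 UTC.
At the standard offset (UTC−06:00), 01:15 UTC − 6h = 19:15 Velora Standard Time standard time (rolling into the previous day, 22 February 2031).
Daylight saving runs 28 February – 27 September; the standard-time date in Velora Standard Time, 22 February 2031, is outside that window, so Velora Standard Time is on standard time at UTC−06:00.
01:15 UTC − 6h = 19:15 Velora Standard Time (rolling into the previous day, 22 February 2031).

19:15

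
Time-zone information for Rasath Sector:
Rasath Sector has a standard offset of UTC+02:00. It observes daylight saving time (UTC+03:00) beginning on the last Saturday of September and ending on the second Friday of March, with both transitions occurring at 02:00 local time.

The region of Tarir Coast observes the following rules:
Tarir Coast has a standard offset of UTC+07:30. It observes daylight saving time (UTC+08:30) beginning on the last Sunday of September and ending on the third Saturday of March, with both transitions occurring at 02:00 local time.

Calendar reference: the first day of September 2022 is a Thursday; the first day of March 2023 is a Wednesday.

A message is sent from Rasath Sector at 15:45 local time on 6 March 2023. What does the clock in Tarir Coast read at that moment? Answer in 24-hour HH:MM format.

21:15

1 September 2022 is a Thursday, so Saturdays fall on 3, 10, 17, 24; the last is September 24.
1 March 2023 is a Wednesday, so the first Friday is March 3 and the second is March 10.
6 March 2023 falls between 24 September 2022 and 10 March 2023, so daylight saving is in effect and Rasath Sector is at UTC+03:00.
15:45 Rasath Sector − 3h = 12:45 UTC.
1 September 2022 is a Thursday, so Sundays fall on 4, 11, 18, 25; the last is September 25.
1 March 2023 is a Wednesday, so the first Saturday is March 4 and the third is March 18.
At the standard offset (UTC+07:30), 12:45 UTC + 7h30m = 20:15 Tarir Coast standard time.
The standard-time date in Tarir Coast, 6 March 2023, lies within the daylight-saving period (25 September 2022 – 18 March 2023), so Tarir Coast is on daylight time, UTC+08:30.
12:45 UTC + 8h30m = 21:15 Tarir Coast.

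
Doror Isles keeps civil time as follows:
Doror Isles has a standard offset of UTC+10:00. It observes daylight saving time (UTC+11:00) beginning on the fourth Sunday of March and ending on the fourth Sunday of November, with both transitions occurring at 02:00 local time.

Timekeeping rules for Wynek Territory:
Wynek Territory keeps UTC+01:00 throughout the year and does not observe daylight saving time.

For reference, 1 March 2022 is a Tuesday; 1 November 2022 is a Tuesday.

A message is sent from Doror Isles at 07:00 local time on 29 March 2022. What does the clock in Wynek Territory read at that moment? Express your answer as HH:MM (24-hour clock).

21:00

1 March 2022 is a Tuesday, so the first Sunday is March 6 and the fourth is March 27.
1 November 2022 is a Tuesday, so the first Sunday is November 6 and the fourth is November 27.
29 March 2022 falls between 27 March and 27 November, so daylight saving is in effect and Doror Isles is at UTC+11:00.
07:00 Doror Isles − 11h = 20:00 UTC (rolling into the previous day, 28 March 2022).
Wynek Territory has no daylight saving, so its offset is UTC+01:00 year-round.
20:00 UTC + 1h = 21:00 Wynek Territory.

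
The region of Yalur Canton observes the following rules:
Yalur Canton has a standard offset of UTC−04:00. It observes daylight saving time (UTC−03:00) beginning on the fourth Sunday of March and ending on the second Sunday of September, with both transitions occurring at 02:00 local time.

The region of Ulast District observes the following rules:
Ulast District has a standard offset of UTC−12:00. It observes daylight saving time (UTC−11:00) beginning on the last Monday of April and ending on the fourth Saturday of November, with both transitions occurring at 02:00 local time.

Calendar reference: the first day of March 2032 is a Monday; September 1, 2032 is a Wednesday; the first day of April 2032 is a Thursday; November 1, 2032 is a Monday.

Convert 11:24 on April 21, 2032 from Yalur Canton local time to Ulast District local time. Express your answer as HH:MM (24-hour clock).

1 March 2032 is a Monday, so the first Sunday is March 7 and the fourth is March 28.
1 September 2032 is a Wednesday, so the first Sunday is September 5 and the second is September 12.
Daylight saving runs 28 March – 12 September; April 21, 2032 is inside that window, so Yalur Canton is at UTC−03:00.
11:24 Yalur Canton + 3h = 14:24 UTC.
1 April 2032 is a Thursday, so Mondays fall on 5, 12, 19, 26; the last is April 26.
1 November 2032 is a Monday, so the first Saturday is November 6 and the fourth is November 27.
At the standard offset (UTC−12:00), 14:24 UTC − 12h = 02:24 Ulast District standard time.
Daylight saving runs 26 April – 27 November; the standard-time date in Ulast District, April 21, 2032, is outside that window, so Ulast District is on standard time at UTC−12:00.
14:24 UTC − 12h = 02:24 Ulast District.

02:24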